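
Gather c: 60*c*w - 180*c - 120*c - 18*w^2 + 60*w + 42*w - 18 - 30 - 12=c*(60*w - 300) - 18*w^2 + 102*w - 60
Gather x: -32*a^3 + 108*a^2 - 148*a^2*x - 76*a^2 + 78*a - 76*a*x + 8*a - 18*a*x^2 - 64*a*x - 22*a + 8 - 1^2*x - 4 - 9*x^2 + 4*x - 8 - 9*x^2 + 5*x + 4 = -32*a^3 + 32*a^2 + 64*a + x^2*(-18*a - 18) + x*(-148*a^2 - 140*a + 8)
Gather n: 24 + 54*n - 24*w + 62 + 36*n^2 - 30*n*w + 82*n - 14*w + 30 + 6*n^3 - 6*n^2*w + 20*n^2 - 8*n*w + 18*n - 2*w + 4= 6*n^3 + n^2*(56 - 6*w) + n*(154 - 38*w) - 40*w + 120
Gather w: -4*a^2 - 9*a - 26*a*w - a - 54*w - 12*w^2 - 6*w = -4*a^2 - 10*a - 12*w^2 + w*(-26*a - 60)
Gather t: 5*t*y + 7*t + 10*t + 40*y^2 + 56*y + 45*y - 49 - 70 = t*(5*y + 17) + 40*y^2 + 101*y - 119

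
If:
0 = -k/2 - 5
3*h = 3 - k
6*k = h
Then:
No Solution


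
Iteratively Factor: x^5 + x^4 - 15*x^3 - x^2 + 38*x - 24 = (x + 2)*(x^4 - x^3 - 13*x^2 + 25*x - 12) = (x - 1)*(x + 2)*(x^3 - 13*x + 12) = (x - 1)^2*(x + 2)*(x^2 + x - 12) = (x - 1)^2*(x + 2)*(x + 4)*(x - 3)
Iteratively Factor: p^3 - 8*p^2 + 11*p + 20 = (p - 5)*(p^2 - 3*p - 4) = (p - 5)*(p + 1)*(p - 4)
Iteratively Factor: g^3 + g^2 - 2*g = (g + 2)*(g^2 - g) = (g - 1)*(g + 2)*(g)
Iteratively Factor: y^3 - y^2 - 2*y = (y - 2)*(y^2 + y) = y*(y - 2)*(y + 1)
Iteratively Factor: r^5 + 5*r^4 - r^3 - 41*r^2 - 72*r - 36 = (r + 3)*(r^4 + 2*r^3 - 7*r^2 - 20*r - 12) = (r + 2)*(r + 3)*(r^3 - 7*r - 6) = (r - 3)*(r + 2)*(r + 3)*(r^2 + 3*r + 2) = (r - 3)*(r + 1)*(r + 2)*(r + 3)*(r + 2)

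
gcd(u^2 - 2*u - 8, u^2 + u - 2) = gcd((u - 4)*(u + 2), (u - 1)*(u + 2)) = u + 2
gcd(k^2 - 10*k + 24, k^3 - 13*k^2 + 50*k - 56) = k - 4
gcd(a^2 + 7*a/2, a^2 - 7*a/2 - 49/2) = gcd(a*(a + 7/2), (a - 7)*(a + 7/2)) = a + 7/2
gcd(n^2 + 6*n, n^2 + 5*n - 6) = n + 6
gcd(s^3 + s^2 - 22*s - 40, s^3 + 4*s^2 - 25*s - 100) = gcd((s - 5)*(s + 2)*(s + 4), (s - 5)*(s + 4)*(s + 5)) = s^2 - s - 20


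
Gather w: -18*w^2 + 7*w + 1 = -18*w^2 + 7*w + 1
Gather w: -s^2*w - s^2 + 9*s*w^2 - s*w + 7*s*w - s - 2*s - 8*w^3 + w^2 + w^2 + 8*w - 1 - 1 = -s^2 - 3*s - 8*w^3 + w^2*(9*s + 2) + w*(-s^2 + 6*s + 8) - 2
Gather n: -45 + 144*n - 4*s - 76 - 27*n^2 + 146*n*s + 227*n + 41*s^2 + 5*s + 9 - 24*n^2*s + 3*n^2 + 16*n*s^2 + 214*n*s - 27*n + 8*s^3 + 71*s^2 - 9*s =n^2*(-24*s - 24) + n*(16*s^2 + 360*s + 344) + 8*s^3 + 112*s^2 - 8*s - 112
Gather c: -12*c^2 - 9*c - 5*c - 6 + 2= -12*c^2 - 14*c - 4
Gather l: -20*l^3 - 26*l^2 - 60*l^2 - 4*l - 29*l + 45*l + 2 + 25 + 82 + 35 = -20*l^3 - 86*l^2 + 12*l + 144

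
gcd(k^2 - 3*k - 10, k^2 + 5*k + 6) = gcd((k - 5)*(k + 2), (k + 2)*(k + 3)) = k + 2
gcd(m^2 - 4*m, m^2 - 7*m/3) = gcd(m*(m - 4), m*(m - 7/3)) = m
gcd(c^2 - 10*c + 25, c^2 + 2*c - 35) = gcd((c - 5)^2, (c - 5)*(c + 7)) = c - 5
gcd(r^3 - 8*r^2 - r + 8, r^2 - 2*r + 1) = r - 1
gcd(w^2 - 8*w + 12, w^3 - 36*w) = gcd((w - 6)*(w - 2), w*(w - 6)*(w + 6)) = w - 6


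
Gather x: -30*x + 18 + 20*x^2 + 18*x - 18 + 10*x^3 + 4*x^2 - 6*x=10*x^3 + 24*x^2 - 18*x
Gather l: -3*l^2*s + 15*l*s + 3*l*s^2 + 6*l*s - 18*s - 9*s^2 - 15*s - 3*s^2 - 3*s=-3*l^2*s + l*(3*s^2 + 21*s) - 12*s^2 - 36*s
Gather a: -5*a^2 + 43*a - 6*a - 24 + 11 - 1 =-5*a^2 + 37*a - 14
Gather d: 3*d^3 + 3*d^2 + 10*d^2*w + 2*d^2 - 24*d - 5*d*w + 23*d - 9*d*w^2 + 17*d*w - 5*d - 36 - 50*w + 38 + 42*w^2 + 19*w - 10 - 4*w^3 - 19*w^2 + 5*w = 3*d^3 + d^2*(10*w + 5) + d*(-9*w^2 + 12*w - 6) - 4*w^3 + 23*w^2 - 26*w - 8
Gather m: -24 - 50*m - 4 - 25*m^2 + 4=-25*m^2 - 50*m - 24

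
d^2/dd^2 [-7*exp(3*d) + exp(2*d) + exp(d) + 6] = (-63*exp(2*d) + 4*exp(d) + 1)*exp(d)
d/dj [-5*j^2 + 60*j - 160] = 60 - 10*j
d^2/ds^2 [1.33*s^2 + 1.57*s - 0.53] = 2.66000000000000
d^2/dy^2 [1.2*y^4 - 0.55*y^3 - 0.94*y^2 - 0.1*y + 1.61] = 14.4*y^2 - 3.3*y - 1.88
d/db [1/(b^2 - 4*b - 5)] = 2*(2 - b)/(-b^2 + 4*b + 5)^2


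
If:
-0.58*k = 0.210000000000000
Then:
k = -0.36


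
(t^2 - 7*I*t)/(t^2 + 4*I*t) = (t - 7*I)/(t + 4*I)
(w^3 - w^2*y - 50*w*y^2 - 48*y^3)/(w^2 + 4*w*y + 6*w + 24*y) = (w^3 - w^2*y - 50*w*y^2 - 48*y^3)/(w^2 + 4*w*y + 6*w + 24*y)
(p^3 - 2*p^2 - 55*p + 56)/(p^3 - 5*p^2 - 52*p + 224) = (p - 1)/(p - 4)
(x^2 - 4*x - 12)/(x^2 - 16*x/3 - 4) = 3*(x + 2)/(3*x + 2)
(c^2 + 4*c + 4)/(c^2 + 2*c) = (c + 2)/c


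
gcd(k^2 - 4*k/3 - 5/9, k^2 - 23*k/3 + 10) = k - 5/3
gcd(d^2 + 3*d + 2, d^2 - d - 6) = d + 2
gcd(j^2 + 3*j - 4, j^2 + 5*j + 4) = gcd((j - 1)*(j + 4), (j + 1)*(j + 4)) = j + 4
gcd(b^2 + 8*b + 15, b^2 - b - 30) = b + 5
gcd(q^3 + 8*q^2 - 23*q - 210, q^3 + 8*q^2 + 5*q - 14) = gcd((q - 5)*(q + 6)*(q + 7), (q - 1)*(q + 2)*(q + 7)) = q + 7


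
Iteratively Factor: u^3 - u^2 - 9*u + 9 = (u + 3)*(u^2 - 4*u + 3) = (u - 1)*(u + 3)*(u - 3)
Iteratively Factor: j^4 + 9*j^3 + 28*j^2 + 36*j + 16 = (j + 2)*(j^3 + 7*j^2 + 14*j + 8) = (j + 1)*(j + 2)*(j^2 + 6*j + 8) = (j + 1)*(j + 2)^2*(j + 4)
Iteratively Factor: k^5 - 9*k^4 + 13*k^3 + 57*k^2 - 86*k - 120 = (k - 3)*(k^4 - 6*k^3 - 5*k^2 + 42*k + 40) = (k - 4)*(k - 3)*(k^3 - 2*k^2 - 13*k - 10) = (k - 4)*(k - 3)*(k + 2)*(k^2 - 4*k - 5) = (k - 4)*(k - 3)*(k + 1)*(k + 2)*(k - 5)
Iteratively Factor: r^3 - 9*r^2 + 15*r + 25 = (r - 5)*(r^2 - 4*r - 5) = (r - 5)^2*(r + 1)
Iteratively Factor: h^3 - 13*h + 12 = (h - 3)*(h^2 + 3*h - 4) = (h - 3)*(h - 1)*(h + 4)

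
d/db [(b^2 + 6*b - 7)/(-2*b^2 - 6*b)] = (3*b^2 - 14*b - 21)/(2*b^2*(b^2 + 6*b + 9))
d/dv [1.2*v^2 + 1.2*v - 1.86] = 2.4*v + 1.2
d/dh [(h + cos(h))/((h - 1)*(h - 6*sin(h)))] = ((1 - sin(h))*(h - 1)*(h - 6*sin(h)) + (h - 1)*(h + cos(h))*(6*cos(h) - 1) - (h - 6*sin(h))*(h + cos(h)))/((h - 1)^2*(h - 6*sin(h))^2)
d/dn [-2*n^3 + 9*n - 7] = 9 - 6*n^2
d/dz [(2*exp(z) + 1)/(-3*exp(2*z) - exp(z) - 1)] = ((2*exp(z) + 1)*(6*exp(z) + 1) - 6*exp(2*z) - 2*exp(z) - 2)*exp(z)/(3*exp(2*z) + exp(z) + 1)^2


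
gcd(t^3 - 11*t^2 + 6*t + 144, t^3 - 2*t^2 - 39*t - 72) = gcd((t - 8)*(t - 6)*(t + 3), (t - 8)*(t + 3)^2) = t^2 - 5*t - 24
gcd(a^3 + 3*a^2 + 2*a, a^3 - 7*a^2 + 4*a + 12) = a + 1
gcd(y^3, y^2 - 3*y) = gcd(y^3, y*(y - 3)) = y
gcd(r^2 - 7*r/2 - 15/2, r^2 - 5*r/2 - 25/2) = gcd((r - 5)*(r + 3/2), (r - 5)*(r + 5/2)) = r - 5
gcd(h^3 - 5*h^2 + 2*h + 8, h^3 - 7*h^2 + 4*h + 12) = h^2 - h - 2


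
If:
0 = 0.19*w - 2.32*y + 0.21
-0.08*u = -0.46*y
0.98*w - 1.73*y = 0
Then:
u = 0.61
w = 0.19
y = 0.11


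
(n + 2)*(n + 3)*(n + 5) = n^3 + 10*n^2 + 31*n + 30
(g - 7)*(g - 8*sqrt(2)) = g^2 - 8*sqrt(2)*g - 7*g + 56*sqrt(2)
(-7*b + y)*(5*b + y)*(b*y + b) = -35*b^3*y - 35*b^3 - 2*b^2*y^2 - 2*b^2*y + b*y^3 + b*y^2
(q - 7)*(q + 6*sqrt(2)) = q^2 - 7*q + 6*sqrt(2)*q - 42*sqrt(2)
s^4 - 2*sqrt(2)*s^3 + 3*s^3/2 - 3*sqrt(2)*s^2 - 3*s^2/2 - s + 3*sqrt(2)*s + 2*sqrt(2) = (s - 1)*(s + 1/2)*(s + 2)*(s - 2*sqrt(2))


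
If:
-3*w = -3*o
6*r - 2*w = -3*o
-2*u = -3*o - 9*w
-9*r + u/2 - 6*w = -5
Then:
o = 10/3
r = -5/9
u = 20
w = 10/3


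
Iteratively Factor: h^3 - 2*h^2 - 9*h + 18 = (h - 2)*(h^2 - 9) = (h - 2)*(h + 3)*(h - 3)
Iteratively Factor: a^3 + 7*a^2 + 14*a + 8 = (a + 4)*(a^2 + 3*a + 2) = (a + 2)*(a + 4)*(a + 1)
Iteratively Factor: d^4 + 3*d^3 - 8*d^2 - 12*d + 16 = (d + 2)*(d^3 + d^2 - 10*d + 8) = (d - 2)*(d + 2)*(d^2 + 3*d - 4) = (d - 2)*(d + 2)*(d + 4)*(d - 1)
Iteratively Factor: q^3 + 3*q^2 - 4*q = (q - 1)*(q^2 + 4*q) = q*(q - 1)*(q + 4)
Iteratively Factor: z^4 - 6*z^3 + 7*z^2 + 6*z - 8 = (z - 4)*(z^3 - 2*z^2 - z + 2) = (z - 4)*(z + 1)*(z^2 - 3*z + 2) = (z - 4)*(z - 2)*(z + 1)*(z - 1)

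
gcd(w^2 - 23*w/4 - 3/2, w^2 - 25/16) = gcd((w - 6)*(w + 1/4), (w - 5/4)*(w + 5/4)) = 1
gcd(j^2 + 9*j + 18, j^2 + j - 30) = j + 6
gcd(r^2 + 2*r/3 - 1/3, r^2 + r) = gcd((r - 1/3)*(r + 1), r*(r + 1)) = r + 1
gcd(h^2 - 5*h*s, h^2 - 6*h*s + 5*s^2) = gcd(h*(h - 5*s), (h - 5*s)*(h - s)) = -h + 5*s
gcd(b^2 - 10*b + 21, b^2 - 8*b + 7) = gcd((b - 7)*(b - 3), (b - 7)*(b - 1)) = b - 7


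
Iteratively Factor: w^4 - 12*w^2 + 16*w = (w - 2)*(w^3 + 2*w^2 - 8*w) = w*(w - 2)*(w^2 + 2*w - 8) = w*(w - 2)*(w + 4)*(w - 2)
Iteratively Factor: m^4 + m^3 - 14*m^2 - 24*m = (m + 3)*(m^3 - 2*m^2 - 8*m) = m*(m + 3)*(m^2 - 2*m - 8) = m*(m - 4)*(m + 3)*(m + 2)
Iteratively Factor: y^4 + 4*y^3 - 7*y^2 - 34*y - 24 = (y + 1)*(y^3 + 3*y^2 - 10*y - 24) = (y + 1)*(y + 4)*(y^2 - y - 6) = (y + 1)*(y + 2)*(y + 4)*(y - 3)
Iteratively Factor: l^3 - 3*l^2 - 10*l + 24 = (l + 3)*(l^2 - 6*l + 8) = (l - 2)*(l + 3)*(l - 4)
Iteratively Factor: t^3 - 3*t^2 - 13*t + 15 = (t + 3)*(t^2 - 6*t + 5) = (t - 1)*(t + 3)*(t - 5)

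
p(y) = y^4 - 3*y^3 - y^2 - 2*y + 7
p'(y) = 4*y^3 - 9*y^2 - 2*y - 2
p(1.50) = -3.31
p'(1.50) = -11.75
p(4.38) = 95.01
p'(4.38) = 152.69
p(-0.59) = 8.57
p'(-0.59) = -4.77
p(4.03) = 50.11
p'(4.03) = 105.58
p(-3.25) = 217.49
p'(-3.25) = -227.88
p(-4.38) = 616.70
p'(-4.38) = -502.01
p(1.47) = -2.96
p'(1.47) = -11.68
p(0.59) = 4.98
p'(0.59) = -5.49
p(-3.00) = 166.00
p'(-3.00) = -185.00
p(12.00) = 15391.00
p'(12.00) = 5590.00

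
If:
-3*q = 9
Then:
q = -3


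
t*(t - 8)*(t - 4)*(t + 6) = t^4 - 6*t^3 - 40*t^2 + 192*t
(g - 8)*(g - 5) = g^2 - 13*g + 40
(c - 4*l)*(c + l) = c^2 - 3*c*l - 4*l^2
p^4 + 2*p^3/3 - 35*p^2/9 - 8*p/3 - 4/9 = (p - 2)*(p + 1/3)^2*(p + 2)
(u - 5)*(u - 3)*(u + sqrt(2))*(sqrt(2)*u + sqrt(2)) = sqrt(2)*u^4 - 7*sqrt(2)*u^3 + 2*u^3 - 14*u^2 + 7*sqrt(2)*u^2 + 14*u + 15*sqrt(2)*u + 30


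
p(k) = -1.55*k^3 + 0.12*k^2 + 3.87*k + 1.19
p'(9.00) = -370.62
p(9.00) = -1084.21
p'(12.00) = -662.85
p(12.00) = -2613.49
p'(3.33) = -46.89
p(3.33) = -41.83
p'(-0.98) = -0.83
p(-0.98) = -1.03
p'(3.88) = -65.20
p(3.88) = -72.53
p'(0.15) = 3.80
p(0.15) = 1.77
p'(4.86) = -104.79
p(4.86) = -155.09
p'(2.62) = -27.42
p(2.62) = -15.72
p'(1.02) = -0.72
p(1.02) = 3.62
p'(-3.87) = -66.70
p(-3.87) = 77.85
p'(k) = -4.65*k^2 + 0.24*k + 3.87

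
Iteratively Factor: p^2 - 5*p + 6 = (p - 2)*(p - 3)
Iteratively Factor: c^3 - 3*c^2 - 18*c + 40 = (c - 2)*(c^2 - c - 20) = (c - 2)*(c + 4)*(c - 5)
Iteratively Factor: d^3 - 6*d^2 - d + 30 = (d - 3)*(d^2 - 3*d - 10) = (d - 5)*(d - 3)*(d + 2)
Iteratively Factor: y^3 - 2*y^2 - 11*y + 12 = (y - 4)*(y^2 + 2*y - 3) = (y - 4)*(y + 3)*(y - 1)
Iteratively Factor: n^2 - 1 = (n - 1)*(n + 1)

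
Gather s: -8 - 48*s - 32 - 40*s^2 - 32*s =-40*s^2 - 80*s - 40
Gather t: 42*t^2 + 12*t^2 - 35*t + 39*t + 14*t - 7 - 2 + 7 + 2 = 54*t^2 + 18*t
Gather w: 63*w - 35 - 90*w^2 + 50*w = -90*w^2 + 113*w - 35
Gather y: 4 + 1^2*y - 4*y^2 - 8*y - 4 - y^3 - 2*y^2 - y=-y^3 - 6*y^2 - 8*y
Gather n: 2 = 2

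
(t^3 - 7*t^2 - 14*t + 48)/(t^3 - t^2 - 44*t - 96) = (t - 2)/(t + 4)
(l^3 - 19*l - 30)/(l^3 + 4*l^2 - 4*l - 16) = (l^2 - 2*l - 15)/(l^2 + 2*l - 8)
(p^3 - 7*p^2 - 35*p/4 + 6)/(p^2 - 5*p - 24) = (p^2 + p - 3/4)/(p + 3)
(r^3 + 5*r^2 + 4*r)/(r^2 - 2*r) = (r^2 + 5*r + 4)/(r - 2)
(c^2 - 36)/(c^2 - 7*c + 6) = (c + 6)/(c - 1)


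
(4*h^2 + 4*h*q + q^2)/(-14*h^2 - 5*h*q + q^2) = (2*h + q)/(-7*h + q)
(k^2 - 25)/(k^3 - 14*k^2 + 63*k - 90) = (k + 5)/(k^2 - 9*k + 18)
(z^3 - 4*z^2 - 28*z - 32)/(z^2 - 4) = (z^2 - 6*z - 16)/(z - 2)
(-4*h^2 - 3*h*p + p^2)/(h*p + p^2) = (-4*h + p)/p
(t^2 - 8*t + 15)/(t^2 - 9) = (t - 5)/(t + 3)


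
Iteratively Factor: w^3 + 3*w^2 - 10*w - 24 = (w - 3)*(w^2 + 6*w + 8) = (w - 3)*(w + 2)*(w + 4)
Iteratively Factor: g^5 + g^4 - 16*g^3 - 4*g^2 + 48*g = (g)*(g^4 + g^3 - 16*g^2 - 4*g + 48) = g*(g - 2)*(g^3 + 3*g^2 - 10*g - 24) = g*(g - 2)*(g + 2)*(g^2 + g - 12) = g*(g - 3)*(g - 2)*(g + 2)*(g + 4)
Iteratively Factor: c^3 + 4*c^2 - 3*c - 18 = (c + 3)*(c^2 + c - 6) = (c + 3)^2*(c - 2)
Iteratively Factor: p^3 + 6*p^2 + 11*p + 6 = (p + 3)*(p^2 + 3*p + 2) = (p + 1)*(p + 3)*(p + 2)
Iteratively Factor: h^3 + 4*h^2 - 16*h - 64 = (h + 4)*(h^2 - 16) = (h - 4)*(h + 4)*(h + 4)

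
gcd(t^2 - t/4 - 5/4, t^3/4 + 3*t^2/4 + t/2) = t + 1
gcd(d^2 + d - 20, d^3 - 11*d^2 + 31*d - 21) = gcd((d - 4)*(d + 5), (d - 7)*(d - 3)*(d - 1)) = 1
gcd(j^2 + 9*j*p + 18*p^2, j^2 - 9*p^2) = j + 3*p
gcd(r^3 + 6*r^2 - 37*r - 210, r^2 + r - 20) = r + 5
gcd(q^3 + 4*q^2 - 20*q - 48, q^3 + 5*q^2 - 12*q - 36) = q^2 + 8*q + 12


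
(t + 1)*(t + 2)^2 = t^3 + 5*t^2 + 8*t + 4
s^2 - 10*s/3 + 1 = (s - 3)*(s - 1/3)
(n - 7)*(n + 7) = n^2 - 49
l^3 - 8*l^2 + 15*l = l*(l - 5)*(l - 3)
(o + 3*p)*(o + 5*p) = o^2 + 8*o*p + 15*p^2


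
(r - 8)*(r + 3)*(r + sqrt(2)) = r^3 - 5*r^2 + sqrt(2)*r^2 - 24*r - 5*sqrt(2)*r - 24*sqrt(2)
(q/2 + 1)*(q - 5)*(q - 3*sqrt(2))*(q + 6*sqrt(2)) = q^4/2 - 3*q^3/2 + 3*sqrt(2)*q^3/2 - 23*q^2 - 9*sqrt(2)*q^2/2 - 15*sqrt(2)*q + 54*q + 180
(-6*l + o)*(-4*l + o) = 24*l^2 - 10*l*o + o^2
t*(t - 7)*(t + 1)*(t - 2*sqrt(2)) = t^4 - 6*t^3 - 2*sqrt(2)*t^3 - 7*t^2 + 12*sqrt(2)*t^2 + 14*sqrt(2)*t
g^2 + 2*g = g*(g + 2)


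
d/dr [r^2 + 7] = 2*r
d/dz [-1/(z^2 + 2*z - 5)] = 2*(z + 1)/(z^2 + 2*z - 5)^2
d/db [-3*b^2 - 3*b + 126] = -6*b - 3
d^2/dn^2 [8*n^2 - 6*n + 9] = 16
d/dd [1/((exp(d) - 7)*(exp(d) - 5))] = 2*(6 - exp(d))*exp(d)/(exp(4*d) - 24*exp(3*d) + 214*exp(2*d) - 840*exp(d) + 1225)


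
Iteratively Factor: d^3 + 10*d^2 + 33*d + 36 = (d + 3)*(d^2 + 7*d + 12) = (d + 3)^2*(d + 4)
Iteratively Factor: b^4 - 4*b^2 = (b - 2)*(b^3 + 2*b^2) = (b - 2)*(b + 2)*(b^2) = b*(b - 2)*(b + 2)*(b)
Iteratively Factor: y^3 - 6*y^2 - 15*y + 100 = (y - 5)*(y^2 - y - 20) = (y - 5)^2*(y + 4)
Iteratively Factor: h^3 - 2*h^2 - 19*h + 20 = (h + 4)*(h^2 - 6*h + 5) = (h - 5)*(h + 4)*(h - 1)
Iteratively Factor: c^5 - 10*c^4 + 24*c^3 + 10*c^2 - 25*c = (c)*(c^4 - 10*c^3 + 24*c^2 + 10*c - 25) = c*(c - 5)*(c^3 - 5*c^2 - c + 5) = c*(c - 5)*(c + 1)*(c^2 - 6*c + 5) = c*(c - 5)*(c - 1)*(c + 1)*(c - 5)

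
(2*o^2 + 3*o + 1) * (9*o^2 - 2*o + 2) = 18*o^4 + 23*o^3 + 7*o^2 + 4*o + 2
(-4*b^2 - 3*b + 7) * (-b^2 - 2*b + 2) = 4*b^4 + 11*b^3 - 9*b^2 - 20*b + 14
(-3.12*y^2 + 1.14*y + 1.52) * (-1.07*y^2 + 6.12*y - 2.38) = 3.3384*y^4 - 20.3142*y^3 + 12.776*y^2 + 6.5892*y - 3.6176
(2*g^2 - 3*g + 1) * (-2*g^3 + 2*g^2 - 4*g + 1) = -4*g^5 + 10*g^4 - 16*g^3 + 16*g^2 - 7*g + 1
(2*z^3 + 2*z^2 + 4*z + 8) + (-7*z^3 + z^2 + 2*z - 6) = -5*z^3 + 3*z^2 + 6*z + 2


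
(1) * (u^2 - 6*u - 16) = u^2 - 6*u - 16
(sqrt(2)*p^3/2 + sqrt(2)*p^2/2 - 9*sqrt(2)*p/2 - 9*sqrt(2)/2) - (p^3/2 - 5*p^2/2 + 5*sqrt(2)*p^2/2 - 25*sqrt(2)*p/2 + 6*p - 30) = -p^3/2 + sqrt(2)*p^3/2 - 2*sqrt(2)*p^2 + 5*p^2/2 - 6*p + 8*sqrt(2)*p - 9*sqrt(2)/2 + 30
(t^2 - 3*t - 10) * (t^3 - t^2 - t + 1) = t^5 - 4*t^4 - 8*t^3 + 14*t^2 + 7*t - 10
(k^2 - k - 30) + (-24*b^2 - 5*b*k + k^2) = -24*b^2 - 5*b*k + 2*k^2 - k - 30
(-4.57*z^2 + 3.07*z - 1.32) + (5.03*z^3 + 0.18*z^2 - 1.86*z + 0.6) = 5.03*z^3 - 4.39*z^2 + 1.21*z - 0.72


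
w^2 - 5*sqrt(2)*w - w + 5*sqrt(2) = (w - 1)*(w - 5*sqrt(2))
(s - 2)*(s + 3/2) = s^2 - s/2 - 3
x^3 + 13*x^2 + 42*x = x*(x + 6)*(x + 7)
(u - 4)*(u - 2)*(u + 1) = u^3 - 5*u^2 + 2*u + 8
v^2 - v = v*(v - 1)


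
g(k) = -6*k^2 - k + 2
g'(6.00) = -73.00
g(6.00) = -220.00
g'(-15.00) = 179.00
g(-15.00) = -1333.00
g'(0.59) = -8.08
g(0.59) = -0.68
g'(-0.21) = 1.52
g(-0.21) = 1.95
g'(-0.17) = 1.04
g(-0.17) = 2.00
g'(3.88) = -47.56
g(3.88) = -92.21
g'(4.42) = -54.04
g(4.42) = -119.64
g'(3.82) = -46.84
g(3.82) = -89.37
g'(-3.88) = 45.56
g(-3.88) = -84.45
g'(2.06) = -25.72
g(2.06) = -25.52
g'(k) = -12*k - 1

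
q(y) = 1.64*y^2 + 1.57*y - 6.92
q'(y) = 3.28*y + 1.57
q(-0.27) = -7.22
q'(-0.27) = 0.68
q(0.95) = -3.95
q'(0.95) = 4.69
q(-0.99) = -6.87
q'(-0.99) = -1.68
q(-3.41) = 6.80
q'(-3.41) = -9.61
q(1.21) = -2.62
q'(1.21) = 5.54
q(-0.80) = -7.13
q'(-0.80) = -1.05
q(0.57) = -5.49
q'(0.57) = 3.44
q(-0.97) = -6.90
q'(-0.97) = -1.61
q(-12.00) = 210.40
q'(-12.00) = -37.79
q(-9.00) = 111.79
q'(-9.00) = -27.95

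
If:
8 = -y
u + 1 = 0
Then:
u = -1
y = -8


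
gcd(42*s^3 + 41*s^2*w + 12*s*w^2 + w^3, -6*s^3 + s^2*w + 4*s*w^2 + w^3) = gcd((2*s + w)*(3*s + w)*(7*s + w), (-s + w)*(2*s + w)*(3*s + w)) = 6*s^2 + 5*s*w + w^2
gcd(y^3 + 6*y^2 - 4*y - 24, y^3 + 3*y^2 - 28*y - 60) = y^2 + 8*y + 12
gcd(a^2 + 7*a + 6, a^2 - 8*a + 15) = 1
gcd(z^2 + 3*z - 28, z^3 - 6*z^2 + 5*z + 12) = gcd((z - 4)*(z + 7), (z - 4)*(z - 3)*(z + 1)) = z - 4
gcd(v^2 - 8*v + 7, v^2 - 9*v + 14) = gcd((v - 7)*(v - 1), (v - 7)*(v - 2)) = v - 7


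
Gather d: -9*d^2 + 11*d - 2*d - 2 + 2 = -9*d^2 + 9*d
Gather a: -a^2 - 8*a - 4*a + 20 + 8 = -a^2 - 12*a + 28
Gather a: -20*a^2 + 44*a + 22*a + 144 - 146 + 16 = -20*a^2 + 66*a + 14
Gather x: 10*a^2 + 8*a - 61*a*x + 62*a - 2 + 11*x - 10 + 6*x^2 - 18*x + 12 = 10*a^2 + 70*a + 6*x^2 + x*(-61*a - 7)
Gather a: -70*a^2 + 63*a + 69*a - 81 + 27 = -70*a^2 + 132*a - 54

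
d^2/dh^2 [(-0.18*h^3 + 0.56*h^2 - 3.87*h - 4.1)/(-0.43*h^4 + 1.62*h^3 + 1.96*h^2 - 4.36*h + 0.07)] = (0.0665639999999998*h^9 - 0.621264*h^8 + 11.837556*h^7 - 37.722504*h^6 - 23.956104*h^5 + 72.735288*h^4 + 323.88478*h^3 - 82.90536*h^2 - 216.191892*h + 157.11044)/(0.079507*h^12 - 0.898614*h^11 + 2.298264*h^10 + 6.35898*h^9 - 28.737693*h^8 - 6.09809999999999*h^7 + 99.858932*h^6 - 44.259528*h^5 - 109.610319*h^4 + 86.447194*h^3 - 4.020828*h^2 + 0.064092*h - 0.000343)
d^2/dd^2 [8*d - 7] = 0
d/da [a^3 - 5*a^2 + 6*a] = 3*a^2 - 10*a + 6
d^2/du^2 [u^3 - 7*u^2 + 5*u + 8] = 6*u - 14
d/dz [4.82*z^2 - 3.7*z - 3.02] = 9.64*z - 3.7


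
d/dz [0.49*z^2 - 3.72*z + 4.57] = 0.98*z - 3.72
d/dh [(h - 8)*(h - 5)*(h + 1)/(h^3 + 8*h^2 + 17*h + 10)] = 10*(2*h^2 - 6*h - 41)/(h^4 + 14*h^3 + 69*h^2 + 140*h + 100)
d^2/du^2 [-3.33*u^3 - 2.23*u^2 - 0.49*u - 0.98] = -19.98*u - 4.46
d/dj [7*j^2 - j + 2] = 14*j - 1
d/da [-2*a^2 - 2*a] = -4*a - 2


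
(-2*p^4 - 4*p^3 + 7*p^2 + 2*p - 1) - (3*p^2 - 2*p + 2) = -2*p^4 - 4*p^3 + 4*p^2 + 4*p - 3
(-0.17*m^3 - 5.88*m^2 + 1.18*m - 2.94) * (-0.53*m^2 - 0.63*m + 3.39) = 0.0901*m^5 + 3.2235*m^4 + 2.5027*m^3 - 19.1184*m^2 + 5.8524*m - 9.9666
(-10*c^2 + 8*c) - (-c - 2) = -10*c^2 + 9*c + 2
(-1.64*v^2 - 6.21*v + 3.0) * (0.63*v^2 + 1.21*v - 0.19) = -1.0332*v^4 - 5.8967*v^3 - 5.3125*v^2 + 4.8099*v - 0.57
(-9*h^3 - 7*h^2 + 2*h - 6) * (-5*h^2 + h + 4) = 45*h^5 + 26*h^4 - 53*h^3 + 4*h^2 + 2*h - 24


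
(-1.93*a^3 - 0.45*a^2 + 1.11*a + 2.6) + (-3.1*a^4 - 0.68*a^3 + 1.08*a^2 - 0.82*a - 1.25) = -3.1*a^4 - 2.61*a^3 + 0.63*a^2 + 0.29*a + 1.35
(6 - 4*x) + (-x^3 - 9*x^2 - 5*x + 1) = -x^3 - 9*x^2 - 9*x + 7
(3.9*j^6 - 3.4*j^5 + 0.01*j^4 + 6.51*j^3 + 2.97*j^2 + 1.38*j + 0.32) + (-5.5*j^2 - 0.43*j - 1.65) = 3.9*j^6 - 3.4*j^5 + 0.01*j^4 + 6.51*j^3 - 2.53*j^2 + 0.95*j - 1.33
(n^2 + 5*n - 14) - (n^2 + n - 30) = 4*n + 16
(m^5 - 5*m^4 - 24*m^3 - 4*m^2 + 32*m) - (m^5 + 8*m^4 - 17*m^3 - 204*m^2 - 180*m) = -13*m^4 - 7*m^3 + 200*m^2 + 212*m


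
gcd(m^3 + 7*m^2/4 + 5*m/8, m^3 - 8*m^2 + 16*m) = m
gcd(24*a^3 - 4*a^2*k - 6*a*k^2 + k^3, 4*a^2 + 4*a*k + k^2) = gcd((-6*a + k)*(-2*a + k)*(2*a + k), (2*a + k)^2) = 2*a + k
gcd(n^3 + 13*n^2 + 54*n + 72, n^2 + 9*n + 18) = n^2 + 9*n + 18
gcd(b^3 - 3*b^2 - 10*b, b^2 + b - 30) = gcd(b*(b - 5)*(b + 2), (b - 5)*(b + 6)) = b - 5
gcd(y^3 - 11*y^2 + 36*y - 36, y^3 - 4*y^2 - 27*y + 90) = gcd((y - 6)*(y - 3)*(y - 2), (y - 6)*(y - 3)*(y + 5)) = y^2 - 9*y + 18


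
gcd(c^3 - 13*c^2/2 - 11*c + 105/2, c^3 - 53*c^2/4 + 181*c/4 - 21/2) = c - 7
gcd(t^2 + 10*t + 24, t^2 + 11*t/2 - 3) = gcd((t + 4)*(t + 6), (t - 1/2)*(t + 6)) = t + 6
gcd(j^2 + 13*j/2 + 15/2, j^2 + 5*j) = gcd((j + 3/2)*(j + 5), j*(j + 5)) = j + 5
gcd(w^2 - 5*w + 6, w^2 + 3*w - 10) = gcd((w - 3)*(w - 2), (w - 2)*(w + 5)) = w - 2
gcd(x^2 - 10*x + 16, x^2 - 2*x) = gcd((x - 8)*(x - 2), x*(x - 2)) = x - 2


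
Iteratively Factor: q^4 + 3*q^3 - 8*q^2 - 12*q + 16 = (q - 1)*(q^3 + 4*q^2 - 4*q - 16) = (q - 1)*(q + 2)*(q^2 + 2*q - 8) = (q - 2)*(q - 1)*(q + 2)*(q + 4)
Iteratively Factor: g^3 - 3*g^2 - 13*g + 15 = (g - 5)*(g^2 + 2*g - 3) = (g - 5)*(g + 3)*(g - 1)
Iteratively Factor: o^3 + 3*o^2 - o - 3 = (o - 1)*(o^2 + 4*o + 3) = (o - 1)*(o + 3)*(o + 1)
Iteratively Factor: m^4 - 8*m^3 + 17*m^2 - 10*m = (m - 1)*(m^3 - 7*m^2 + 10*m) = m*(m - 1)*(m^2 - 7*m + 10) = m*(m - 2)*(m - 1)*(m - 5)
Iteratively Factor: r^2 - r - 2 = (r + 1)*(r - 2)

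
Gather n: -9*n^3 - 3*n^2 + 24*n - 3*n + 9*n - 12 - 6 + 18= -9*n^3 - 3*n^2 + 30*n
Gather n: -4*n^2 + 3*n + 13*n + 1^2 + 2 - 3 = -4*n^2 + 16*n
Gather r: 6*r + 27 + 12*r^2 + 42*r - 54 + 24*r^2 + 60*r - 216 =36*r^2 + 108*r - 243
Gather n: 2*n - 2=2*n - 2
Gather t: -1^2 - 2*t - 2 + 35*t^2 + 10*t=35*t^2 + 8*t - 3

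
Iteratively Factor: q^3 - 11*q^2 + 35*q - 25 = (q - 1)*(q^2 - 10*q + 25) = (q - 5)*(q - 1)*(q - 5)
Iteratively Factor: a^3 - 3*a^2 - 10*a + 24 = (a + 3)*(a^2 - 6*a + 8) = (a - 4)*(a + 3)*(a - 2)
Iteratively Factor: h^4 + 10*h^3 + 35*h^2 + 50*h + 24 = (h + 1)*(h^3 + 9*h^2 + 26*h + 24) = (h + 1)*(h + 2)*(h^2 + 7*h + 12) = (h + 1)*(h + 2)*(h + 3)*(h + 4)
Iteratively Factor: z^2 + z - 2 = (z + 2)*(z - 1)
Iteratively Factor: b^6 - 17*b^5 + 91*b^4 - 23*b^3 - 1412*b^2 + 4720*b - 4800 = (b - 4)*(b^5 - 13*b^4 + 39*b^3 + 133*b^2 - 880*b + 1200) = (b - 5)*(b - 4)*(b^4 - 8*b^3 - b^2 + 128*b - 240) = (b - 5)*(b - 4)^2*(b^3 - 4*b^2 - 17*b + 60) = (b - 5)^2*(b - 4)^2*(b^2 + b - 12) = (b - 5)^2*(b - 4)^2*(b - 3)*(b + 4)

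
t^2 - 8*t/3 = t*(t - 8/3)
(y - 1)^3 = y^3 - 3*y^2 + 3*y - 1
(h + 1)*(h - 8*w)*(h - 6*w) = h^3 - 14*h^2*w + h^2 + 48*h*w^2 - 14*h*w + 48*w^2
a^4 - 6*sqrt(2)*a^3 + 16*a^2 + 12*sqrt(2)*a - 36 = (a - 3*sqrt(2))^2*(a - sqrt(2))*(a + sqrt(2))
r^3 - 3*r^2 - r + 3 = (r - 3)*(r - 1)*(r + 1)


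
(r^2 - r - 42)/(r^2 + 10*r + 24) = (r - 7)/(r + 4)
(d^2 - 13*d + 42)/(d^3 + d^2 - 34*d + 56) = (d^2 - 13*d + 42)/(d^3 + d^2 - 34*d + 56)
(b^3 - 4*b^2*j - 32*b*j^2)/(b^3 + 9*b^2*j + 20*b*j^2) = (b - 8*j)/(b + 5*j)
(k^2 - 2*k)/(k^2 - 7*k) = (k - 2)/(k - 7)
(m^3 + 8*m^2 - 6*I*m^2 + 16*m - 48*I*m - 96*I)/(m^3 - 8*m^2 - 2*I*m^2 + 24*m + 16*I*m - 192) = (m^2 + 8*m + 16)/(m^2 + 4*m*(-2 + I) - 32*I)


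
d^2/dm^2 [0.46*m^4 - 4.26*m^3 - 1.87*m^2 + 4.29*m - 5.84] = 5.52*m^2 - 25.56*m - 3.74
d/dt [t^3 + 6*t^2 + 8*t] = 3*t^2 + 12*t + 8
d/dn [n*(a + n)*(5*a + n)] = 5*a^2 + 12*a*n + 3*n^2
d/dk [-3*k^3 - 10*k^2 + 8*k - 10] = -9*k^2 - 20*k + 8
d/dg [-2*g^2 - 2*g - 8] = -4*g - 2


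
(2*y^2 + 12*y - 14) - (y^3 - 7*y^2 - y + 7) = -y^3 + 9*y^2 + 13*y - 21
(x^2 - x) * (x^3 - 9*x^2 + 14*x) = x^5 - 10*x^4 + 23*x^3 - 14*x^2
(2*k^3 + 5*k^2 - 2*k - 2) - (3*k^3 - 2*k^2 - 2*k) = -k^3 + 7*k^2 - 2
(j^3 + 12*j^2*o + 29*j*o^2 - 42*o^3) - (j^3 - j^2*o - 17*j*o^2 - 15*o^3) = 13*j^2*o + 46*j*o^2 - 27*o^3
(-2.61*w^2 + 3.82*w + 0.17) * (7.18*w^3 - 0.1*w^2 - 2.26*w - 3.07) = -18.7398*w^5 + 27.6886*w^4 + 6.7372*w^3 - 0.637499999999999*w^2 - 12.1116*w - 0.5219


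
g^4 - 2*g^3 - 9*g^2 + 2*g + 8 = (g - 4)*(g - 1)*(g + 1)*(g + 2)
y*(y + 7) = y^2 + 7*y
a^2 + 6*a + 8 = (a + 2)*(a + 4)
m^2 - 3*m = m*(m - 3)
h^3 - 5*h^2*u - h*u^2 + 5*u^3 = (h - 5*u)*(h - u)*(h + u)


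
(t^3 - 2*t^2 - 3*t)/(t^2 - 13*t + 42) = t*(t^2 - 2*t - 3)/(t^2 - 13*t + 42)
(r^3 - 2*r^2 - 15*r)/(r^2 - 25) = r*(r + 3)/(r + 5)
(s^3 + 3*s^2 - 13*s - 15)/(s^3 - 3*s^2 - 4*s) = (s^2 + 2*s - 15)/(s*(s - 4))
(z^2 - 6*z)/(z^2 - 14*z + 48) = z/(z - 8)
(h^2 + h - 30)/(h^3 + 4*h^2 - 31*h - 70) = (h + 6)/(h^2 + 9*h + 14)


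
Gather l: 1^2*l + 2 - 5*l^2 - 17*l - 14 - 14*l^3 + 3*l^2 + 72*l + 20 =-14*l^3 - 2*l^2 + 56*l + 8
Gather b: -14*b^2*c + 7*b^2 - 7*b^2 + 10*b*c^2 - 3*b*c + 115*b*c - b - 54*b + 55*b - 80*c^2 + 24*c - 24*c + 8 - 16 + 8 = -14*b^2*c + b*(10*c^2 + 112*c) - 80*c^2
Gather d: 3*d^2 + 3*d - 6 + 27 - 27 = 3*d^2 + 3*d - 6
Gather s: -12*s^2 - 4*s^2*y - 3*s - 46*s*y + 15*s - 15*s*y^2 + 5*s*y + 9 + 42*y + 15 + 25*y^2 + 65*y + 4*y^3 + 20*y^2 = s^2*(-4*y - 12) + s*(-15*y^2 - 41*y + 12) + 4*y^3 + 45*y^2 + 107*y + 24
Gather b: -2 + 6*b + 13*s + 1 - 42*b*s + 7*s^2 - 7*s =b*(6 - 42*s) + 7*s^2 + 6*s - 1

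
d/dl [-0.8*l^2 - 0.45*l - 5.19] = -1.6*l - 0.45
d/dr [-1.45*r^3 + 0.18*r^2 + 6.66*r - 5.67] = -4.35*r^2 + 0.36*r + 6.66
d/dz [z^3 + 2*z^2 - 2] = z*(3*z + 4)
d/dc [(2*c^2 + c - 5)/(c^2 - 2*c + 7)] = (-5*c^2 + 38*c - 3)/(c^4 - 4*c^3 + 18*c^2 - 28*c + 49)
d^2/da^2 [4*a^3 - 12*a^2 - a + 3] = 24*a - 24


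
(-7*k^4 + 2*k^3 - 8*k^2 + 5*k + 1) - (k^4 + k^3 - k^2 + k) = -8*k^4 + k^3 - 7*k^2 + 4*k + 1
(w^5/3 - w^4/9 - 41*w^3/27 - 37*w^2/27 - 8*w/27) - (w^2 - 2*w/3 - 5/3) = w^5/3 - w^4/9 - 41*w^3/27 - 64*w^2/27 + 10*w/27 + 5/3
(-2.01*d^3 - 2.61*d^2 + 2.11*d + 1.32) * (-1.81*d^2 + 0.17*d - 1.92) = 3.6381*d^5 + 4.3824*d^4 - 0.4036*d^3 + 2.9807*d^2 - 3.8268*d - 2.5344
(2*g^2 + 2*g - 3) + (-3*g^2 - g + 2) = -g^2 + g - 1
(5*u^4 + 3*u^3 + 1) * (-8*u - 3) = -40*u^5 - 39*u^4 - 9*u^3 - 8*u - 3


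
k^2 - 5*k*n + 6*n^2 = (k - 3*n)*(k - 2*n)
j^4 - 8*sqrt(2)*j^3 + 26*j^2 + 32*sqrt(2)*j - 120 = (j - 2)*(j + 2)*(j - 5*sqrt(2))*(j - 3*sqrt(2))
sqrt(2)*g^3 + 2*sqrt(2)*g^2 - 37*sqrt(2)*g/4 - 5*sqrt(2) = (g - 5/2)*(g + 4)*(sqrt(2)*g + sqrt(2)/2)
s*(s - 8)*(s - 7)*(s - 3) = s^4 - 18*s^3 + 101*s^2 - 168*s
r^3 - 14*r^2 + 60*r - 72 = (r - 6)^2*(r - 2)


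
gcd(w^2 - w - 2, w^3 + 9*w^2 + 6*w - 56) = w - 2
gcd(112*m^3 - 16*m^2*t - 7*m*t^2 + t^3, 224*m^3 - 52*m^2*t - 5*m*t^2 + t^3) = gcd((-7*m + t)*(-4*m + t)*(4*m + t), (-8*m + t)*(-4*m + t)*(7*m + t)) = -4*m + t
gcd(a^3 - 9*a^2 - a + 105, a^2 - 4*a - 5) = a - 5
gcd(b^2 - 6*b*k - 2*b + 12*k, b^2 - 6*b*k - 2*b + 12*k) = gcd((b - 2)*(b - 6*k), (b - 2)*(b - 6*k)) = b^2 - 6*b*k - 2*b + 12*k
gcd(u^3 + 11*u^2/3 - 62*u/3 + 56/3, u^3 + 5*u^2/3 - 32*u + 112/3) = u^2 + 17*u/3 - 28/3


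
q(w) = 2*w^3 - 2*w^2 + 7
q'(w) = 6*w^2 - 4*w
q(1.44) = 8.82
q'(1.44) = 6.68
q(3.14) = 49.20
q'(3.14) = 46.60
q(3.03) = 44.27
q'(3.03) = 42.97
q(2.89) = 38.57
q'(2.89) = 38.55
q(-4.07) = -160.97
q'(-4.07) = 115.67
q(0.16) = 6.96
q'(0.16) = -0.49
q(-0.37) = 6.62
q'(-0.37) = 2.30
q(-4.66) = -238.82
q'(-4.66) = 148.93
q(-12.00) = -3737.00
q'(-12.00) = 912.00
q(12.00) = 3175.00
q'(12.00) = 816.00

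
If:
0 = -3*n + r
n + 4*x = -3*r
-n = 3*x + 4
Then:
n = 8/13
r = 24/13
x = -20/13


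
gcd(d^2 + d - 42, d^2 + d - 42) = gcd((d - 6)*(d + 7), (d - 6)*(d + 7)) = d^2 + d - 42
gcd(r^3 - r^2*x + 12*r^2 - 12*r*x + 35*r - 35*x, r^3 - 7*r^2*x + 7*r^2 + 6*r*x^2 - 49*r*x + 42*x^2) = -r^2 + r*x - 7*r + 7*x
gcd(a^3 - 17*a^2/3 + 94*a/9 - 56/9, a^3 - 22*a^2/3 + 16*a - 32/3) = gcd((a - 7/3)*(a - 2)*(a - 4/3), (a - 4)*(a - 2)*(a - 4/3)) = a^2 - 10*a/3 + 8/3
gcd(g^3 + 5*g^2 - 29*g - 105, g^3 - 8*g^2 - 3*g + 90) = g^2 - 2*g - 15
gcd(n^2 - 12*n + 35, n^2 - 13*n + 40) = n - 5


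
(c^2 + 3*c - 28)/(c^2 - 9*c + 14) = (c^2 + 3*c - 28)/(c^2 - 9*c + 14)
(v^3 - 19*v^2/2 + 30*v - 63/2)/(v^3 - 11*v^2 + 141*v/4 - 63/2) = 2*(v^2 - 6*v + 9)/(2*v^2 - 15*v + 18)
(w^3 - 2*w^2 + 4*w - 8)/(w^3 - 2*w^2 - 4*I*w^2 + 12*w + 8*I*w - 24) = (w - 2*I)/(w - 6*I)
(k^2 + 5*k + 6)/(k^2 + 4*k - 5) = (k^2 + 5*k + 6)/(k^2 + 4*k - 5)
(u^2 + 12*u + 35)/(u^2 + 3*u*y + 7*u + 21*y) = (u + 5)/(u + 3*y)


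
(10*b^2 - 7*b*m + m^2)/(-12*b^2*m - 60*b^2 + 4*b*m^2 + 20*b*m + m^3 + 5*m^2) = (-5*b + m)/(6*b*m + 30*b + m^2 + 5*m)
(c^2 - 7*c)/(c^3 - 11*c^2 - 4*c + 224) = c/(c^2 - 4*c - 32)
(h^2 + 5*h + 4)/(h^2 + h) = (h + 4)/h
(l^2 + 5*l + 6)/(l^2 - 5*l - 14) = (l + 3)/(l - 7)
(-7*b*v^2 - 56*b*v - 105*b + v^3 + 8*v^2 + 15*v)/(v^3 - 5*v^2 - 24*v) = (-7*b*v - 35*b + v^2 + 5*v)/(v*(v - 8))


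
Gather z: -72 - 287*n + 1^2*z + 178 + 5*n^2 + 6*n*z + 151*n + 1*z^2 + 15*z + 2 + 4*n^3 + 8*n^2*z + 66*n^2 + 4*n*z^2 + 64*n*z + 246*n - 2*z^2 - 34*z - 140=4*n^3 + 71*n^2 + 110*n + z^2*(4*n - 1) + z*(8*n^2 + 70*n - 18) - 32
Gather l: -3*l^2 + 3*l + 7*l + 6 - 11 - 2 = -3*l^2 + 10*l - 7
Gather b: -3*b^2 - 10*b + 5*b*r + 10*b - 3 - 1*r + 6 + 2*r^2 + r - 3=-3*b^2 + 5*b*r + 2*r^2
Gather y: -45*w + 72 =72 - 45*w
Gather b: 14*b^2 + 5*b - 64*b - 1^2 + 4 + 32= 14*b^2 - 59*b + 35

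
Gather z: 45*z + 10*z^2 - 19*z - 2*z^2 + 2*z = 8*z^2 + 28*z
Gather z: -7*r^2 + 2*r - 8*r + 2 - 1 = -7*r^2 - 6*r + 1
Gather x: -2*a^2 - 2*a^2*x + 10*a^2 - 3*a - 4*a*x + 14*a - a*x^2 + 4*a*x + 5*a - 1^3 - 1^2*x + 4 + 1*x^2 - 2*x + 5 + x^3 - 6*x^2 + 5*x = 8*a^2 + 16*a + x^3 + x^2*(-a - 5) + x*(2 - 2*a^2) + 8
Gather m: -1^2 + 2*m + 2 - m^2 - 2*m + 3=4 - m^2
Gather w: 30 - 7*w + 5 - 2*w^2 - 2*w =-2*w^2 - 9*w + 35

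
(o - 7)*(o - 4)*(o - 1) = o^3 - 12*o^2 + 39*o - 28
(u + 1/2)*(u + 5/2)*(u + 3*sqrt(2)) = u^3 + 3*u^2 + 3*sqrt(2)*u^2 + 5*u/4 + 9*sqrt(2)*u + 15*sqrt(2)/4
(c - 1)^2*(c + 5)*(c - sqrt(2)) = c^4 - sqrt(2)*c^3 + 3*c^3 - 9*c^2 - 3*sqrt(2)*c^2 + 5*c + 9*sqrt(2)*c - 5*sqrt(2)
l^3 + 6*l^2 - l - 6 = (l - 1)*(l + 1)*(l + 6)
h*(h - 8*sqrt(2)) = h^2 - 8*sqrt(2)*h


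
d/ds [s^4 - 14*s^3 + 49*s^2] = 2*s*(2*s^2 - 21*s + 49)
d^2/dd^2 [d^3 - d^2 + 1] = 6*d - 2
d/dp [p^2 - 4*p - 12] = 2*p - 4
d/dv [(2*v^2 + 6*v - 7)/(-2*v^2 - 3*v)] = (6*v^2 - 28*v - 21)/(v^2*(4*v^2 + 12*v + 9))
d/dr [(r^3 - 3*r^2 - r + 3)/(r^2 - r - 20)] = (r^4 - 2*r^3 - 56*r^2 + 114*r + 23)/(r^4 - 2*r^3 - 39*r^2 + 40*r + 400)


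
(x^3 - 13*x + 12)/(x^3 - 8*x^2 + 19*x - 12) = (x + 4)/(x - 4)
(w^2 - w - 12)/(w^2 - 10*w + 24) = (w + 3)/(w - 6)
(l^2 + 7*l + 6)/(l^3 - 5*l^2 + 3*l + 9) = (l + 6)/(l^2 - 6*l + 9)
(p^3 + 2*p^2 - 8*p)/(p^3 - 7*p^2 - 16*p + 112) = p*(p - 2)/(p^2 - 11*p + 28)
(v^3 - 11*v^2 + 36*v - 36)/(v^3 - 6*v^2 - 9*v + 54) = (v - 2)/(v + 3)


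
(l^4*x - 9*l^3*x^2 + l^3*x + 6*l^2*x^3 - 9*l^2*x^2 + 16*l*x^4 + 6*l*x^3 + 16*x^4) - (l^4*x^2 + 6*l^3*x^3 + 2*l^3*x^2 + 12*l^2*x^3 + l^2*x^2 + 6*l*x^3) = -l^4*x^2 + l^4*x - 6*l^3*x^3 - 11*l^3*x^2 + l^3*x - 6*l^2*x^3 - 10*l^2*x^2 + 16*l*x^4 + 16*x^4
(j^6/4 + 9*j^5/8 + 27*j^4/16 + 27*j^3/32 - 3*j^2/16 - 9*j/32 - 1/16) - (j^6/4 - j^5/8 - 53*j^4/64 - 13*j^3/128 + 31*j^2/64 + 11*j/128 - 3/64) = 5*j^5/4 + 161*j^4/64 + 121*j^3/128 - 43*j^2/64 - 47*j/128 - 1/64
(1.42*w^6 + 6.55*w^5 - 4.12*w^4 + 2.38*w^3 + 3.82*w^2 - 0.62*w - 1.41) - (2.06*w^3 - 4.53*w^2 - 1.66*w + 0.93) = 1.42*w^6 + 6.55*w^5 - 4.12*w^4 + 0.32*w^3 + 8.35*w^2 + 1.04*w - 2.34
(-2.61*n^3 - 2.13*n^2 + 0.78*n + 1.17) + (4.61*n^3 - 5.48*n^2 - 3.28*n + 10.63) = 2.0*n^3 - 7.61*n^2 - 2.5*n + 11.8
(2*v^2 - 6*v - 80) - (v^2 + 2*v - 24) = v^2 - 8*v - 56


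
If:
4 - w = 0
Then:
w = 4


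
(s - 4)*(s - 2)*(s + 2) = s^3 - 4*s^2 - 4*s + 16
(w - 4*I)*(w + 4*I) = w^2 + 16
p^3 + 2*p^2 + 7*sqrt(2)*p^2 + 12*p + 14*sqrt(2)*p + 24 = (p + 2)*(p + sqrt(2))*(p + 6*sqrt(2))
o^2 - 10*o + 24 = (o - 6)*(o - 4)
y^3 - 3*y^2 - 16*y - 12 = (y - 6)*(y + 1)*(y + 2)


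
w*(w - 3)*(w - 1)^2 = w^4 - 5*w^3 + 7*w^2 - 3*w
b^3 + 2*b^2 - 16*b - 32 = (b - 4)*(b + 2)*(b + 4)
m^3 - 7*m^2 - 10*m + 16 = (m - 8)*(m - 1)*(m + 2)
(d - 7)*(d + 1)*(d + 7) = d^3 + d^2 - 49*d - 49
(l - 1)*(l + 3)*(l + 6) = l^3 + 8*l^2 + 9*l - 18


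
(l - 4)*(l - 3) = l^2 - 7*l + 12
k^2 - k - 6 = (k - 3)*(k + 2)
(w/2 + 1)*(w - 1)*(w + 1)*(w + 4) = w^4/2 + 3*w^3 + 7*w^2/2 - 3*w - 4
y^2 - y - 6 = (y - 3)*(y + 2)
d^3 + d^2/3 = d^2*(d + 1/3)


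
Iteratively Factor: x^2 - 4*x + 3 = (x - 3)*(x - 1)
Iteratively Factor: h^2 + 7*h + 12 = (h + 3)*(h + 4)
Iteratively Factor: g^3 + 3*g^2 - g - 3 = (g + 1)*(g^2 + 2*g - 3) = (g + 1)*(g + 3)*(g - 1)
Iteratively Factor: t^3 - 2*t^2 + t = (t - 1)*(t^2 - t) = (t - 1)^2*(t)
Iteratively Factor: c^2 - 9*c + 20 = (c - 4)*(c - 5)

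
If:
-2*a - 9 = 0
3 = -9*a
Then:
No Solution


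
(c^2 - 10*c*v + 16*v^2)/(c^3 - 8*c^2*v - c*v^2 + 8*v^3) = (-c + 2*v)/(-c^2 + v^2)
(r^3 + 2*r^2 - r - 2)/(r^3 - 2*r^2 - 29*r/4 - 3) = 4*(-r^3 - 2*r^2 + r + 2)/(-4*r^3 + 8*r^2 + 29*r + 12)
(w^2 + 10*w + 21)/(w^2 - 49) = (w + 3)/(w - 7)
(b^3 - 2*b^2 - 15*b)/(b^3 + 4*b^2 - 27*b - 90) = b/(b + 6)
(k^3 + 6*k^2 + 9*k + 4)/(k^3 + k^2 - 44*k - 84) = (k^3 + 6*k^2 + 9*k + 4)/(k^3 + k^2 - 44*k - 84)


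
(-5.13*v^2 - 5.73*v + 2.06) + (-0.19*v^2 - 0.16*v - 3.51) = -5.32*v^2 - 5.89*v - 1.45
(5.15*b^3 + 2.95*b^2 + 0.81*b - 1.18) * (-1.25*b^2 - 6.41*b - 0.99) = -6.4375*b^5 - 36.699*b^4 - 25.0205*b^3 - 6.6376*b^2 + 6.7619*b + 1.1682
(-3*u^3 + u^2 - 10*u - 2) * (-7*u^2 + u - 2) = 21*u^5 - 10*u^4 + 77*u^3 + 2*u^2 + 18*u + 4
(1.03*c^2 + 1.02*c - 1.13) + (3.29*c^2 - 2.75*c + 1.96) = 4.32*c^2 - 1.73*c + 0.83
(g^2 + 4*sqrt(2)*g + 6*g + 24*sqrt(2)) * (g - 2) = g^3 + 4*g^2 + 4*sqrt(2)*g^2 - 12*g + 16*sqrt(2)*g - 48*sqrt(2)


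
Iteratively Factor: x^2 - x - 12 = (x - 4)*(x + 3)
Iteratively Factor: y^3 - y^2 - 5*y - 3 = (y + 1)*(y^2 - 2*y - 3) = (y - 3)*(y + 1)*(y + 1)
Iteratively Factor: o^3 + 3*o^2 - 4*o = (o)*(o^2 + 3*o - 4) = o*(o - 1)*(o + 4)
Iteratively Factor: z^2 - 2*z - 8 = (z + 2)*(z - 4)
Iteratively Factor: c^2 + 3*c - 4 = (c - 1)*(c + 4)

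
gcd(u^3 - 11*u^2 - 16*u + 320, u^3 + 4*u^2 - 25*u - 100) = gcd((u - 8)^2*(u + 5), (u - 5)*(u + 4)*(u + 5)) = u + 5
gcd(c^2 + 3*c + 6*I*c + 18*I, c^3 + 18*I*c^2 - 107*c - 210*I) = c + 6*I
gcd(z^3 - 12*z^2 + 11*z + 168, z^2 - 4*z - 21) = z^2 - 4*z - 21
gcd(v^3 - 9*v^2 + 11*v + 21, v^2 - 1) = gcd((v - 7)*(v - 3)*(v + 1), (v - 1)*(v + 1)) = v + 1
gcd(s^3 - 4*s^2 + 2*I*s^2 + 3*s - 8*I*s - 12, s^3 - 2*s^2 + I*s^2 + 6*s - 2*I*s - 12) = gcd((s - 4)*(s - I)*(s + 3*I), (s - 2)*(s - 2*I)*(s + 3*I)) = s + 3*I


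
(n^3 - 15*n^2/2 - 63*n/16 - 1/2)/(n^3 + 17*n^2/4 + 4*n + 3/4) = (n^2 - 31*n/4 - 2)/(n^2 + 4*n + 3)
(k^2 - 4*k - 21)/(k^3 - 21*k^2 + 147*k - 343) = (k + 3)/(k^2 - 14*k + 49)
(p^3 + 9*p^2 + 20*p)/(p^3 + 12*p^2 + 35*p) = (p + 4)/(p + 7)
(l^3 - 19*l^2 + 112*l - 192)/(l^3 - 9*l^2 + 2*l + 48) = (l - 8)/(l + 2)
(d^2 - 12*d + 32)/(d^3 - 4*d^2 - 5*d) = (-d^2 + 12*d - 32)/(d*(-d^2 + 4*d + 5))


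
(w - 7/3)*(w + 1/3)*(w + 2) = w^3 - 43*w/9 - 14/9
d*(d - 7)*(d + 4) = d^3 - 3*d^2 - 28*d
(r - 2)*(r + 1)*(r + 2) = r^3 + r^2 - 4*r - 4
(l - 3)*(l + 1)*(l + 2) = l^3 - 7*l - 6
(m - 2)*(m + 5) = m^2 + 3*m - 10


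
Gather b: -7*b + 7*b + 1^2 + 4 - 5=0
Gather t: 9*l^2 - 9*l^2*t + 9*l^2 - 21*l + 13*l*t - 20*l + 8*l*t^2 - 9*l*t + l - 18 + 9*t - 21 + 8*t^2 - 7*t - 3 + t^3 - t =18*l^2 - 40*l + t^3 + t^2*(8*l + 8) + t*(-9*l^2 + 4*l + 1) - 42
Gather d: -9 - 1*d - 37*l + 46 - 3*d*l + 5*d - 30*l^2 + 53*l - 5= d*(4 - 3*l) - 30*l^2 + 16*l + 32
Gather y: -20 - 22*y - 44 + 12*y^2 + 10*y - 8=12*y^2 - 12*y - 72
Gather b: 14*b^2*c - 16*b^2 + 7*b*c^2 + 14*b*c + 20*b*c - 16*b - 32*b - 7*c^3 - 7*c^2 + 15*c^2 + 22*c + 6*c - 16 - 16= b^2*(14*c - 16) + b*(7*c^2 + 34*c - 48) - 7*c^3 + 8*c^2 + 28*c - 32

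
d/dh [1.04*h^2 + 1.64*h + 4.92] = 2.08*h + 1.64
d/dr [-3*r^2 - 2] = -6*r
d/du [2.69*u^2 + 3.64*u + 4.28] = 5.38*u + 3.64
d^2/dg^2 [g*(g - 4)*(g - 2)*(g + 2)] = 12*g^2 - 24*g - 8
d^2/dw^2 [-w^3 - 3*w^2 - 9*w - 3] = -6*w - 6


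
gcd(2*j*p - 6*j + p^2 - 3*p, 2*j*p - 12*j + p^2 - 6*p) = 2*j + p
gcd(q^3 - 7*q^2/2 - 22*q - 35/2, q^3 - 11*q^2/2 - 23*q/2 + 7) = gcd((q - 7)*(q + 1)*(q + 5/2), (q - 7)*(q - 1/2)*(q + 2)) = q - 7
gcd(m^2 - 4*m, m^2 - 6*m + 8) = m - 4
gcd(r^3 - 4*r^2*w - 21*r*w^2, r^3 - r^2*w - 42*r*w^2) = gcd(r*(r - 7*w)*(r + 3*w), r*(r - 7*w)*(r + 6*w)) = r^2 - 7*r*w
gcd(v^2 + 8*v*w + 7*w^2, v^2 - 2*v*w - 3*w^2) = v + w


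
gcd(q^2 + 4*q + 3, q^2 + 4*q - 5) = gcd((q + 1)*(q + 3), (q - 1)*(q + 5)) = 1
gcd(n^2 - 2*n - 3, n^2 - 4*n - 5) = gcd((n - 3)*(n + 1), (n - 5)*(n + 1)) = n + 1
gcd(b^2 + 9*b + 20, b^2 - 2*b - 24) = b + 4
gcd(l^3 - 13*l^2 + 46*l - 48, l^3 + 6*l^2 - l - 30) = l - 2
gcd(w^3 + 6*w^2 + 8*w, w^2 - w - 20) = w + 4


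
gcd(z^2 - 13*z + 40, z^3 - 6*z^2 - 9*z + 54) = 1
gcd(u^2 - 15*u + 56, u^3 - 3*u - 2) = 1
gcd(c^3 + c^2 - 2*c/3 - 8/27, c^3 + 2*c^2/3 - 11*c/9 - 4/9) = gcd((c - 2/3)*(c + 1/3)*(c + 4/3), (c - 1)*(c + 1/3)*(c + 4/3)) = c^2 + 5*c/3 + 4/9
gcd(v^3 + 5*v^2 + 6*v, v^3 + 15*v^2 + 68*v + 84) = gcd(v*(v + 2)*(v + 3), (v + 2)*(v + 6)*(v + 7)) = v + 2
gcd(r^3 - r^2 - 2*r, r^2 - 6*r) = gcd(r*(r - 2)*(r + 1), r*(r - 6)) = r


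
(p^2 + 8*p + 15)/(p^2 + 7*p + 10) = (p + 3)/(p + 2)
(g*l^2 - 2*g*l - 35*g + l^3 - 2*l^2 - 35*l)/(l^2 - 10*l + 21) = (g*l + 5*g + l^2 + 5*l)/(l - 3)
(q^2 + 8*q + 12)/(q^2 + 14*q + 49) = (q^2 + 8*q + 12)/(q^2 + 14*q + 49)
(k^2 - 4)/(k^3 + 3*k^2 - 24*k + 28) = (k + 2)/(k^2 + 5*k - 14)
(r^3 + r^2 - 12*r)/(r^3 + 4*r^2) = (r - 3)/r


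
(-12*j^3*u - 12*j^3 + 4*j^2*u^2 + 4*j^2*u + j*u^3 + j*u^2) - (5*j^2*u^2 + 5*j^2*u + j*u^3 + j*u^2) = -12*j^3*u - 12*j^3 - j^2*u^2 - j^2*u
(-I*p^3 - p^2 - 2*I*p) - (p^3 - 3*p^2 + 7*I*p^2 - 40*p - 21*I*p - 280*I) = -p^3 - I*p^3 + 2*p^2 - 7*I*p^2 + 40*p + 19*I*p + 280*I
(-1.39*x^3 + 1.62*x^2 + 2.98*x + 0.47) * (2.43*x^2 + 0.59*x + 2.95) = -3.3777*x^5 + 3.1165*x^4 + 4.0967*x^3 + 7.6793*x^2 + 9.0683*x + 1.3865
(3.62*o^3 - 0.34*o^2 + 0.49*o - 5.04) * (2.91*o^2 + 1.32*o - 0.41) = 10.5342*o^5 + 3.789*o^4 - 0.5071*o^3 - 13.8802*o^2 - 6.8537*o + 2.0664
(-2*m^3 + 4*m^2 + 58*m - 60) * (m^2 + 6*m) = -2*m^5 - 8*m^4 + 82*m^3 + 288*m^2 - 360*m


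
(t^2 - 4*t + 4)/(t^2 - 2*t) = (t - 2)/t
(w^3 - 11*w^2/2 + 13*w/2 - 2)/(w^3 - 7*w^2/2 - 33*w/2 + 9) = (w^2 - 5*w + 4)/(w^2 - 3*w - 18)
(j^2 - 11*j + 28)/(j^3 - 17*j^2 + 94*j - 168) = 1/(j - 6)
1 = 1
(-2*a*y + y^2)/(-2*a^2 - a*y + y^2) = y/(a + y)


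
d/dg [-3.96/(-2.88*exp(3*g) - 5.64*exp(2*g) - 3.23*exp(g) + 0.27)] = (-34.2144*exp(2*g) - 44.6688*exp(g) - 12.7908)*exp(g)/(2.88*exp(3*g) + 5.64*exp(2*g) + 3.23*exp(g) - 0.27)^2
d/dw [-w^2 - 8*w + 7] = -2*w - 8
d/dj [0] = 0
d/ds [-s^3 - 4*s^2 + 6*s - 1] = -3*s^2 - 8*s + 6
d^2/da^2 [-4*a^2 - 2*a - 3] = -8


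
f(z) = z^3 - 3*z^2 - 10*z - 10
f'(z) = 3*z^2 - 6*z - 10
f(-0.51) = -5.81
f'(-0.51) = -6.16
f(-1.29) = -4.24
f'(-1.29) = 2.73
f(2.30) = -36.70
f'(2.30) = -7.93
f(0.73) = -18.51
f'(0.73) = -12.78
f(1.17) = -24.21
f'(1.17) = -12.91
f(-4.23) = -97.07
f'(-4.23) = 69.06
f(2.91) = -39.86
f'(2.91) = -2.06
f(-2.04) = -10.57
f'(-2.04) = 14.72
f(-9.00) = -892.00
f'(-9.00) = 287.00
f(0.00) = -10.00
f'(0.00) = -10.00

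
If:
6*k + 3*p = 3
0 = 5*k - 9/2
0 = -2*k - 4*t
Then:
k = 9/10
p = -4/5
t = -9/20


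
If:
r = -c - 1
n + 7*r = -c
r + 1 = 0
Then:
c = 0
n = 7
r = -1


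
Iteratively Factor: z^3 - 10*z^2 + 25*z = (z - 5)*(z^2 - 5*z) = z*(z - 5)*(z - 5)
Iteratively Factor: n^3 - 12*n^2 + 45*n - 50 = (n - 5)*(n^2 - 7*n + 10) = (n - 5)*(n - 2)*(n - 5)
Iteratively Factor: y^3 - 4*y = (y)*(y^2 - 4) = y*(y - 2)*(y + 2)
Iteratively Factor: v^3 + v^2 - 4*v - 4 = (v - 2)*(v^2 + 3*v + 2) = (v - 2)*(v + 2)*(v + 1)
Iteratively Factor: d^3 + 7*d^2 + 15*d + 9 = (d + 1)*(d^2 + 6*d + 9) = (d + 1)*(d + 3)*(d + 3)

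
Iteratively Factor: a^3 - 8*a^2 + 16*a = (a - 4)*(a^2 - 4*a) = (a - 4)^2*(a)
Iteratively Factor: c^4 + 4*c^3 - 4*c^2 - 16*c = (c - 2)*(c^3 + 6*c^2 + 8*c) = (c - 2)*(c + 2)*(c^2 + 4*c) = c*(c - 2)*(c + 2)*(c + 4)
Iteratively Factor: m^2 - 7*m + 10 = (m - 2)*(m - 5)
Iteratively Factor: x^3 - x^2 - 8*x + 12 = (x + 3)*(x^2 - 4*x + 4) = (x - 2)*(x + 3)*(x - 2)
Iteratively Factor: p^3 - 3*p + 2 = (p + 2)*(p^2 - 2*p + 1) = (p - 1)*(p + 2)*(p - 1)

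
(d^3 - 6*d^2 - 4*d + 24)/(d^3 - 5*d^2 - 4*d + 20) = (d - 6)/(d - 5)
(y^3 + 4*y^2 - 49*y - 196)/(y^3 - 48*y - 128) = (y^2 - 49)/(y^2 - 4*y - 32)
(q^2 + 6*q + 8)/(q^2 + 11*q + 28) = (q + 2)/(q + 7)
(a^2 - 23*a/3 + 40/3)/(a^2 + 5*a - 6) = (3*a^2 - 23*a + 40)/(3*(a^2 + 5*a - 6))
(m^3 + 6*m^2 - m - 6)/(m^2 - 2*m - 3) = (m^2 + 5*m - 6)/(m - 3)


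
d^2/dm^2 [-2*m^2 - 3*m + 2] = -4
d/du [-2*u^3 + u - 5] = 1 - 6*u^2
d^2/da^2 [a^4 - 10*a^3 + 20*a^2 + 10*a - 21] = 12*a^2 - 60*a + 40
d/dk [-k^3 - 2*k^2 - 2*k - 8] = -3*k^2 - 4*k - 2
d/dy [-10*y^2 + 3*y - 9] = 3 - 20*y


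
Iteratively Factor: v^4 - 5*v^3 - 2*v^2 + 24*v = (v - 3)*(v^3 - 2*v^2 - 8*v) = v*(v - 3)*(v^2 - 2*v - 8) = v*(v - 3)*(v + 2)*(v - 4)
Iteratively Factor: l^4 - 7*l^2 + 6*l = (l + 3)*(l^3 - 3*l^2 + 2*l) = (l - 1)*(l + 3)*(l^2 - 2*l) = l*(l - 1)*(l + 3)*(l - 2)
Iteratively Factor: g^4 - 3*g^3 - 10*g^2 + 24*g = (g)*(g^3 - 3*g^2 - 10*g + 24) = g*(g - 2)*(g^2 - g - 12) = g*(g - 2)*(g + 3)*(g - 4)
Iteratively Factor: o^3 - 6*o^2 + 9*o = (o - 3)*(o^2 - 3*o) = (o - 3)^2*(o)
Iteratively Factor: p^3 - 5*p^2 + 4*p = (p - 1)*(p^2 - 4*p) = p*(p - 1)*(p - 4)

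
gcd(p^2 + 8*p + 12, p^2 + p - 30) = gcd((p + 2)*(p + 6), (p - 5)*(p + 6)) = p + 6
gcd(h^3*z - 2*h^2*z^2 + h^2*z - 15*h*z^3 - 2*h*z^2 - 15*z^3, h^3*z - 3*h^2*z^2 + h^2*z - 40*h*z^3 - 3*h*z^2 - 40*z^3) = h*z + z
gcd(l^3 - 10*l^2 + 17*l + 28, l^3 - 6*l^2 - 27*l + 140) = l^2 - 11*l + 28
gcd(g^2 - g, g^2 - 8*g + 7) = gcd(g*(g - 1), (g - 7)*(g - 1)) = g - 1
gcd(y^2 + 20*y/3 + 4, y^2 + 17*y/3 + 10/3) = y + 2/3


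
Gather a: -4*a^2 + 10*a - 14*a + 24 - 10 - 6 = -4*a^2 - 4*a + 8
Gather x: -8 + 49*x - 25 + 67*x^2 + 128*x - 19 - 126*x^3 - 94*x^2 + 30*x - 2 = -126*x^3 - 27*x^2 + 207*x - 54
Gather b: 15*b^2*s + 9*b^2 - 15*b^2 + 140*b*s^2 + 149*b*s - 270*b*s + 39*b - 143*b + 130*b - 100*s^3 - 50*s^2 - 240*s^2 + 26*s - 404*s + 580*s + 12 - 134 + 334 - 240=b^2*(15*s - 6) + b*(140*s^2 - 121*s + 26) - 100*s^3 - 290*s^2 + 202*s - 28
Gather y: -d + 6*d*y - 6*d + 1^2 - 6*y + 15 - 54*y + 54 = -7*d + y*(6*d - 60) + 70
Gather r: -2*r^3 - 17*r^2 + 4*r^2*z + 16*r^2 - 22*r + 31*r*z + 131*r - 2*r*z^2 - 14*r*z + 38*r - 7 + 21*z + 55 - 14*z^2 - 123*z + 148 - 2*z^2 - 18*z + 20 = -2*r^3 + r^2*(4*z - 1) + r*(-2*z^2 + 17*z + 147) - 16*z^2 - 120*z + 216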